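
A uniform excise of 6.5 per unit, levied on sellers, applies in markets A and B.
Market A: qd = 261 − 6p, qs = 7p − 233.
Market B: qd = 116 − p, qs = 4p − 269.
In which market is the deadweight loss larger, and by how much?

Market A: pre-tax p* = 38, q* = 33; post-tax q = 12; deadweight loss = 68.25.
Market B: pre-tax p* = 77, q* = 39; post-tax q = 33.8; deadweight loss = 16.9.
Difference: 68.25 vs 16.9 → market A is larger by 51.35.

Market A, by 51.35.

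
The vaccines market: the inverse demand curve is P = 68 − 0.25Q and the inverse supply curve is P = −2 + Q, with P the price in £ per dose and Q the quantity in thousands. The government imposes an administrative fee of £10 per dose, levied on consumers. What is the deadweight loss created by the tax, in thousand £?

Inverting to Q(P) form: Qd = 272 − 4P; Qs = P + 2.
Before the tax: set 272 − 4P = P + 2 → P* = £54, Q* = 56.
With the tax collected from consumers, demand (in seller-price terms) shifts: Qd = 272 − 4(P + 10).
New equilibrium: consumers pay £56, suppliers receive £46, Q = 48. (Wedge: Pb − Ps = 10.)
Quantity falls by |ΔQ| = |56 − 48| = 8.
DWL = ½ · t · |ΔQ| = ½ · 10 · 8 = £40.

Deadweight loss = £40 thousand.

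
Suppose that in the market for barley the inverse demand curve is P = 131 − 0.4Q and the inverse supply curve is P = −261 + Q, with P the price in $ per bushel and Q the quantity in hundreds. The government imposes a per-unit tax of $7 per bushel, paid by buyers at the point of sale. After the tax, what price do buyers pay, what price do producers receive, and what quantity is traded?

Rewrite in direct form: Qd = 327.5 − 2.5P and Qs = P + 261.
Before the tax: set 327.5 − 2.5P = P + 261 → P* = $19, Q* = 280.
With the tax collected from buyers, demand (in seller-price terms) shifts: Qd = 327.5 − 2.5(P + 7).
New equilibrium: buyers pay $21, producers receive $14, Q = 275. (Wedge: Pb − Ps = 7.)

Buyers pay $21; producers receive $14; quantity = 275.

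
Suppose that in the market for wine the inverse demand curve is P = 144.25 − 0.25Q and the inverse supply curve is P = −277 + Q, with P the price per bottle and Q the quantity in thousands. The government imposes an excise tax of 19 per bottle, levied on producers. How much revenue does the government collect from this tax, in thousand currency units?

Tax revenue = 6114.2 thousand.

Rewrite in direct form: Qd = 577 − 4P and Qs = P + 277.
Without the tax, 577 − 4P = P + 277 gives 5P = 300, so P* = 60 and Q* = 337.
With the tax collected from producers, supply shifts: Qs = (P − 19) + 277.
New equilibrium: buyers pay 63.8, producers receive 44.8, Q = 321.8. (Wedge: Pb − Ps = 19.)
Revenue = t · Q = 19 · 321.8 = 6114.2.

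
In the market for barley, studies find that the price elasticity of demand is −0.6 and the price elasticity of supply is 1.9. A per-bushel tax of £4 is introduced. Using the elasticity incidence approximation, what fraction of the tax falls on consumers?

Consumers' share ≈ 0.76.

Incidence ratio: consumers' share ≈ εs / (εs + |εd|) = 1.9 / (1.9 + 0.6) = 0.76.
Supply is the more elastic side, so consumers bear the larger share.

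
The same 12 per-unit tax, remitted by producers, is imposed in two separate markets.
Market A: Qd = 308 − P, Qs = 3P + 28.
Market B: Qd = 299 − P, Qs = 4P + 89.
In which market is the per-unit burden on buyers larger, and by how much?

Market B, by 0.6.

Market A: pre-tax P* = 70, Q* = 238; post-tax Q = 229; per-unit burden on buyers = 9.
Market B: pre-tax P* = 42, Q* = 257; post-tax Q = 247.4; per-unit burden on buyers = 9.6.
Difference: 9 vs 9.6 → market B is larger by 0.6.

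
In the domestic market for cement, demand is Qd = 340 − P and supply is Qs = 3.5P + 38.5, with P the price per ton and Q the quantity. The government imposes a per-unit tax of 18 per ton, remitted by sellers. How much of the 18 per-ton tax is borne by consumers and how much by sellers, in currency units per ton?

Consumers bear 14 per ton; sellers bear 4 per ton.

Without the tax, 340 − P = 3.5P + 38.5 gives 4.5P = 301.5, so P* = 67 and Q* = 273.
With the tax collected from sellers, supply shifts: Qs = 3.5(P − 18) + 38.5.
Solving gives Q = 259 with consumers paying 81 and sellers receiving 63 (the 18 wedge).
Burden on consumers: 14; on sellers: 4. (They sum to 18.)
The less price-elastic side of the market bears the larger share of a per-unit tax.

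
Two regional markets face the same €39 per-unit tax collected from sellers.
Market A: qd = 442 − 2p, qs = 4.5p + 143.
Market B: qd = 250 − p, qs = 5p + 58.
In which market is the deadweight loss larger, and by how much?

Market A: pre-tax p* = €46, q* = 350; post-tax q = 296; deadweight loss = €1053.
Market B: pre-tax p* = €32, q* = 218; post-tax q = 185.5; deadweight loss = €633.75.
Difference: €1053 vs €633.75 → market A is larger by €419.25.

Market A, by €419.25.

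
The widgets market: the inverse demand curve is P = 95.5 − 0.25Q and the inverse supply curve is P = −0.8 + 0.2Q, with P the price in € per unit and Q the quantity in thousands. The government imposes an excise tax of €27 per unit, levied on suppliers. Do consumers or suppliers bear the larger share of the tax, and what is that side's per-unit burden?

Consumers bear the larger share: €15 per unit.

Rewrite in direct form: Qd = 382 − 4P and Qs = 5P + 4.
Without the tax, 382 − 4P = 5P + 4 gives 9P = 378, so P* = €42 and Q* = 214.
With the tax collected from suppliers, supply shifts: Qs = 5(P − 27) + 4.
Solving gives Q = 154 with consumers paying €57 and suppliers receiving €30 (the €27 wedge).
Per-unit burden: consumers €15, suppliers €12.
Consumers take the larger share because demand is less price-elastic here (demand slope 4 vs supply slope 5).
The less price-elastic side of the market bears the larger share of a per-unit tax.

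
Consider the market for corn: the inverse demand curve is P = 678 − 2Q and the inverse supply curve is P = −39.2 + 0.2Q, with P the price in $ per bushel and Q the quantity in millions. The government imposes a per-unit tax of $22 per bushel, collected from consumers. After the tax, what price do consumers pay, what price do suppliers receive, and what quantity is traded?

Rewrite in direct form: Qd = 339 − 0.5P and Qs = 5P + 196.
Without the tax, 339 − 0.5P = 5P + 196 gives 5.5P = 143, so P* = $26 and Q* = 326.
With the tax collected from consumers, demand (in seller-price terms) shifts: Qd = 339 − 0.5(P + 22).
New equilibrium: consumers pay $46, suppliers receive $24, Q = 316. (Wedge: Pb − Ps = 22.)
The less price-elastic side of the market bears the larger share of a per-unit tax.

Consumers pay $46; suppliers receive $24; quantity = 316.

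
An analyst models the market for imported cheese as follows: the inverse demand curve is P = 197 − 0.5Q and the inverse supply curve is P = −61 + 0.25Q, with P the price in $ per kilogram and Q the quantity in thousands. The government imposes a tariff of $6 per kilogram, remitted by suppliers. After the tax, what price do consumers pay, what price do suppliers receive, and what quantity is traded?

Inverting to Q(P) form: Qd = 394 − 2P; Qs = 4P + 244.
Before the tax: set 394 − 2P = 4P + 244 → P* = $25, Q* = 344.
With the tax collected from suppliers, supply shifts: Qs = 4(P − 6) + 244.
Solving gives Q = 336 with consumers paying $29 and suppliers receiving $23 (the $6 wedge).

Consumers pay $29; suppliers receive $23; quantity = 336.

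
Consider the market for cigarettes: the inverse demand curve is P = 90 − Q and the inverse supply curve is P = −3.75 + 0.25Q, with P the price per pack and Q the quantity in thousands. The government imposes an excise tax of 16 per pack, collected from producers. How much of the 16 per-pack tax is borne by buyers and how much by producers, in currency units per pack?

Rewrite in direct form: Qd = 90 − P and Qs = 4P + 15.
Without the tax, 90 − P = 4P + 15 gives 5P = 75, so P* = 15 and Q* = 75.
With the tax collected from producers, supply shifts: Qs = 4(P − 16) + 15.
New equilibrium: buyers pay 27.8, producers receive 11.8, Q = 62.2. (Wedge: Pb − Ps = 16.)
Burden on buyers: 12.8; on producers: 3.2. (They sum to 16.)

Buyers bear 12.8 per pack; producers bear 3.2 per pack.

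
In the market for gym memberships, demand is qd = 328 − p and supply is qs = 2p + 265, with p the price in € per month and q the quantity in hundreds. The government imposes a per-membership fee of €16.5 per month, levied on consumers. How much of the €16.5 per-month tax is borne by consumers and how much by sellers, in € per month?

Consumers bear €11 per month; sellers bear €5.5 per month.

Before the tax: set 328 − p = 2p + 265 → p* = €21, q* = 307.
With the tax collected from consumers, demand (in seller-price terms) shifts: qd = 328 − (p + 16.5).
Solving gives q = 296 with consumers paying €32 and sellers receiving €15.5 (the €16.5 wedge).
Burden on consumers: €11; on sellers: €5.5. (They sum to €16.5.)
The less price-elastic side of the market bears the larger share of a per-unit tax.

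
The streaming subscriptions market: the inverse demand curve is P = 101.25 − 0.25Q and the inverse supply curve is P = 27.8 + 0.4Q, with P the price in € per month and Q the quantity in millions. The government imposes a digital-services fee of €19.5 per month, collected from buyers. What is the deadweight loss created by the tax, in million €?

Rewrite in direct form: Qd = 405 − 4P and Qs = 2.5P − 69.5.
Without the tax, 405 − 4P = 2.5P − 69.5 gives 6.5P = 474.5, so P* = €73 and Q* = 113.
With the tax collected from buyers, demand (in seller-price terms) shifts: Qd = 405 − 4(P + 19.5).
Solving gives Q = 83 with buyers paying €80.5 and producers receiving €61 (the €19.5 wedge).
Quantity falls by |ΔQ| = |113 − 83| = 30.
DWL = ½ · t · |ΔQ| = ½ · 19.5 · 30 = €292.5.

Deadweight loss = €292.5 million.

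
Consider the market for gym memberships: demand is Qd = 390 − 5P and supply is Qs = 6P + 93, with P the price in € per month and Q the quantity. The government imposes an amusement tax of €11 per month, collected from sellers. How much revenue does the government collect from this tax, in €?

Tax revenue = €2475.

Before the tax: set 390 − 5P = 6P + 93 → P* = €27, Q* = 255.
With the tax collected from sellers, supply shifts: Qs = 6(P − 11) + 93.
Solving gives Q = 225 with consumers paying €33 and sellers receiving €22 (the €11 wedge).
Revenue = t · Q = 11 · 225 = €2475.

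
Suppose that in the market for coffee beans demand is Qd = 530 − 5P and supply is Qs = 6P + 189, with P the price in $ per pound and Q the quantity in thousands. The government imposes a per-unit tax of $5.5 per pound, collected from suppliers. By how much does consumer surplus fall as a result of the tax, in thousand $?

Without the tax, 530 − 5P = 6P + 189 gives 11P = 341, so P* = $31 and Q* = 375.
With the tax collected from suppliers, supply shifts: Qs = 6(P − 5.5) + 189.
New equilibrium: consumers pay $34, suppliers receive $28.5, Q = 360. (Wedge: Pb − Ps = 5.5.)
ΔCS is the trapezoid between Q = 360 and Q = 375 of height $3: ½ · (375 + 360) · 3 = $1102.5.

Consumer surplus falls by $1102.5 thousand.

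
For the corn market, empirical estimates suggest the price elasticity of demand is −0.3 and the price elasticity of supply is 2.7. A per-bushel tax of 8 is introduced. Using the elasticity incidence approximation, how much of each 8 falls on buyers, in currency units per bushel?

Buyers bear ≈ 7.2 per bushel.

Incidence ratio: buyers' share ≈ εs / (εs + |εd|) = 2.7 / (2.7 + 0.3) = 0.9.
So buyers bear ≈ 0.9 × 8 = 7.2; sellers bear 0.8.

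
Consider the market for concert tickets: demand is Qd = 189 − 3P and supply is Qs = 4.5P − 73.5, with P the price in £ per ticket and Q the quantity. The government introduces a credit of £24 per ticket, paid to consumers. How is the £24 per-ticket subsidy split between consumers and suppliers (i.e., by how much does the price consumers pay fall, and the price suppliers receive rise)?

Consumers gain £14.4 per ticket; suppliers gain £9.6 per ticket.

Without the subsidy, 189 − 3P = 4.5P − 73.5 gives 7.5P = 262.5, so P* = £35 and Q* = 84.
With a per-unit subsidy paid to consumers, each effectively pays P − 24, so demand becomes Qd = 189 − 3(P − 24).
New equilibrium: consumers pay £20.6, suppliers receive £44.6, Q = 127.2. (Wedge: Pb − Ps = −24.)
Gain to consumers: £14.4; to suppliers: £9.6. (They sum to £24.)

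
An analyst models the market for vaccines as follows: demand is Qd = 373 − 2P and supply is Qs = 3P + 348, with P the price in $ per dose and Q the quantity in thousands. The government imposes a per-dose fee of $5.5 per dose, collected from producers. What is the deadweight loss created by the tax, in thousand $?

Deadweight loss = $18.15 thousand.

Before the tax: set 373 − 2P = 3P + 348 → P* = $5, Q* = 363.
With the tax collected from producers, supply shifts: Qs = 3(P − 5.5) + 348.
Solving gives Q = 356.4 with buyers paying $8.3 and producers receiving $2.8 (the $5.5 wedge).
Quantity falls by |ΔQ| = |363 − 356.4| = 6.6.
DWL = ½ · t · |ΔQ| = ½ · 5.5 · 6.6 = $18.15.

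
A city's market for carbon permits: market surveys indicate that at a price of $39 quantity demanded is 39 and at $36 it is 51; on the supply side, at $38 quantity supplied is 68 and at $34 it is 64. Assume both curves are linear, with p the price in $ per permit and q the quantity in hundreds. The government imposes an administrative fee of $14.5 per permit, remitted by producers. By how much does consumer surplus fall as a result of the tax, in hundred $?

Demand slope: (51 − 39)/(36 − 39) = -4, so qd = 195 − 4p.
Supply slope: (64 − 68)/(34 − 38) = 1, so qs = p + 30.
Without the tax, 195 − 4p = p + 30 gives 5p = 165, so p* = $33 and q* = 63.
With the tax collected from producers, supply shifts: qs = (p − 14.5) + 30.
Solving gives q = 51.4 with consumers paying $35.9 and producers receiving $21.4 (the $14.5 wedge).
ΔCS is the trapezoid between Q = 51.4 and Q = 63 of height $2.9: ½ · (63 + 51.4) · 2.9 = $165.88.

Consumer surplus falls by $165.88 hundred.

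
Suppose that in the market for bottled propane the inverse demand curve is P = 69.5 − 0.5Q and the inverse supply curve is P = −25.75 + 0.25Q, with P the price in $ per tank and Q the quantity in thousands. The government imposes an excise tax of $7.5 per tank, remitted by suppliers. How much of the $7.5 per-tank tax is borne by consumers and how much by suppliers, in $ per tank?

Consumers bear $5 per tank; suppliers bear $2.5 per tank.

Inverting to Q(P) form: Qd = 139 − 2P; Qs = 4P + 103.
Before the tax: set 139 − 2P = 4P + 103 → P* = $6, Q* = 127.
With the tax collected from suppliers, supply shifts: Qs = 4(P − 7.5) + 103.
New equilibrium: consumers pay $11, suppliers receive $3.5, Q = 117. (Wedge: Pb − Ps = 7.5.)
Burden on consumers: $5; on suppliers: $2.5. (They sum to $7.5.)
The less price-elastic side of the market bears the larger share of a per-unit tax.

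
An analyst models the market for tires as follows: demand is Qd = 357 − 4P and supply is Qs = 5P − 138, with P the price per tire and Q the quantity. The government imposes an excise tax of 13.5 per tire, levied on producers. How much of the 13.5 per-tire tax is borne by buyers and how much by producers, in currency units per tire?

Without the tax, 357 − 4P = 5P − 138 gives 9P = 495, so P* = 55 and Q* = 137.
With the tax collected from producers, supply shifts: Qs = 5(P − 13.5) − 138.
New equilibrium: buyers pay 62.5, producers receive 49, Q = 107. (Wedge: Pb − Ps = 13.5.)
Burden on buyers: 7.5; on producers: 6. (They sum to 13.5.)
The less price-elastic side of the market bears the larger share of a per-unit tax.

Buyers bear 7.5 per tire; producers bear 6 per tire.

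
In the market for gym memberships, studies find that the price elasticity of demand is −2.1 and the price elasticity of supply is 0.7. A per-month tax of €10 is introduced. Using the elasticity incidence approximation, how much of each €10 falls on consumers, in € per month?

Consumers bear ≈ €2.5 per month.

Incidence ratio: consumers' share ≈ εs / (εs + |εd|) = 0.7 / (0.7 + 2.1) = 0.25.
So consumers bear ≈ 0.25 × €10 = €2.5; suppliers bear €7.5.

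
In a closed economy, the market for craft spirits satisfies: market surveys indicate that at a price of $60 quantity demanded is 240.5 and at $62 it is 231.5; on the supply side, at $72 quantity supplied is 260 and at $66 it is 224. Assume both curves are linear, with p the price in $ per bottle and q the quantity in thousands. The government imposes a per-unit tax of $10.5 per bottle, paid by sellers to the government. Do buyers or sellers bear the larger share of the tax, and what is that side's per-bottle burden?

Demand slope: (231.5 − 240.5)/(62 − 60) = -4.5, so qd = 510.5 − 4.5p.
Supply slope: (224 − 260)/(66 − 72) = 6, so qs = 6p − 172.
Before the tax: set 510.5 − 4.5p = 6p − 172 → p* = $65, q* = 218.
With the tax collected from sellers, supply shifts: qs = 6(p − 10.5) − 172.
Solving gives q = 191 with buyers paying $71 and sellers receiving $60.5 (the $10.5 wedge).
Per-bottle burden: buyers $6, sellers $4.5.
Buyers take the larger share because demand is less price-elastic here (demand slope 4.5 vs supply slope 6).
The less price-elastic side of the market bears the larger share of a per-unit tax.

Buyers bear the larger share: $6 per bottle.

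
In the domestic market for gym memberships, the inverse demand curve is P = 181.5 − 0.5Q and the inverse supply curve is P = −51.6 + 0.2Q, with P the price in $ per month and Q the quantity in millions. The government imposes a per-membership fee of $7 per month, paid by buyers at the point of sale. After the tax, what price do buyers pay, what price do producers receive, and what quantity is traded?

Buyers pay $20; producers receive $13; quantity = 323.

Inverting to Q(P) form: Qd = 363 − 2P; Qs = 5P + 258.
Without the tax, 363 − 2P = 5P + 258 gives 7P = 105, so P* = $15 and Q* = 333.
With the tax collected from buyers, demand (in seller-price terms) shifts: Qd = 363 − 2(P + 7).
Solving gives Q = 323 with buyers paying $20 and producers receiving $13 (the $7 wedge).
The less price-elastic side of the market bears the larger share of a per-unit tax.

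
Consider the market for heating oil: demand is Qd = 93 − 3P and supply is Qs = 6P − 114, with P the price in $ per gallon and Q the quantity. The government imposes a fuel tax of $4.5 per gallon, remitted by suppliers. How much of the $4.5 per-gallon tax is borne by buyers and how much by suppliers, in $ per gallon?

Buyers bear $3 per gallon; suppliers bear $1.5 per gallon.

Before the tax: set 93 − 3P = 6P − 114 → P* = $23, Q* = 24.
With the tax collected from suppliers, supply shifts: Qs = 6(P − 4.5) − 114.
Solving gives Q = 15 with buyers paying $26 and suppliers receiving $21.5 (the $4.5 wedge).
Burden on buyers: $3; on suppliers: $1.5. (They sum to $4.5.)
The less price-elastic side of the market bears the larger share of a per-unit tax.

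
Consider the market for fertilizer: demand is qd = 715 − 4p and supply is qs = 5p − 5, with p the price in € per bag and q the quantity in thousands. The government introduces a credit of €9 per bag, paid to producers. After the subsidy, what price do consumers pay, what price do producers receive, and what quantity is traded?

Consumers pay €75; producers receive €84; quantity = 415.

Before the subsidy: set 715 − 4p = 5p − 5 → p* = €80, q* = 395.
With a per-unit subsidy paid to producers, each receives p + 9 per unit sold, so supply becomes qs = 5(p + 9) − 5.
New equilibrium: consumers pay €75, producers receive €84, q = 415. (Wedge: pb − ps = −9.)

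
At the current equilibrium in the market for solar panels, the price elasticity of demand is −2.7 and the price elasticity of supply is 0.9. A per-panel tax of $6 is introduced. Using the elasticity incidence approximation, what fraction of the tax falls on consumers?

Consumers' share ≈ 0.25.

Incidence ratio: consumers' share ≈ εs / (εs + |εd|) = 0.9 / (0.9 + 2.7) = 0.25.
Supply is the less elastic side, so consumers bear the smaller share.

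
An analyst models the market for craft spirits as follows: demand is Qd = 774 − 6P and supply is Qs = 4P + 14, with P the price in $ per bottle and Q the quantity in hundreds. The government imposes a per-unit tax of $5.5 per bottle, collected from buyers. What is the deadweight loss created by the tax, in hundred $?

Deadweight loss = $36.3 hundred.

Before the tax: set 774 − 6P = 4P + 14 → P* = $76, Q* = 318.
With the tax collected from buyers, demand (in seller-price terms) shifts: Qd = 774 − 6(P + 5.5).
New equilibrium: buyers pay $78.2, producers receive $72.7, Q = 304.8. (Wedge: Pb − Ps = 5.5.)
Quantity falls by |ΔQ| = |318 − 304.8| = 13.2.
DWL = ½ · t · |ΔQ| = ½ · 5.5 · 13.2 = $36.3.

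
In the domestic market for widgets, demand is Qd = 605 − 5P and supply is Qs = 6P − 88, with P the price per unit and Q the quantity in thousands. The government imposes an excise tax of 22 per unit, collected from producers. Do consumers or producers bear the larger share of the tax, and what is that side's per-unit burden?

Without the tax, 605 − 5P = 6P − 88 gives 11P = 693, so P* = 63 and Q* = 290.
With the tax collected from producers, supply shifts: Qs = 6(P − 22) − 88.
Solving gives Q = 230 with consumers paying 75 and producers receiving 53 (the 22 wedge).
Per-unit burden: consumers 12, producers 10.
Consumers take the larger share because demand is less price-elastic here (demand slope 5 vs supply slope 6).

Consumers bear the larger share: 12 per unit.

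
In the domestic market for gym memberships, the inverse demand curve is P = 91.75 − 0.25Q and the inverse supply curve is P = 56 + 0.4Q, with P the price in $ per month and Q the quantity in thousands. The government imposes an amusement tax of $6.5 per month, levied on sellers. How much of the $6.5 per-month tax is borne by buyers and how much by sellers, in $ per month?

Buyers bear $2.5 per month; sellers bear $4 per month.

Rewrite in direct form: Qd = 367 − 4P and Qs = 2.5P − 140.
Before the tax: set 367 − 4P = 2.5P − 140 → P* = $78, Q* = 55.
With the tax collected from sellers, supply shifts: Qs = 2.5(P − 6.5) − 140.
New equilibrium: buyers pay $80.5, sellers receive $74, Q = 45. (Wedge: Pb − Ps = 6.5.)
Burden on buyers: $2.5; on sellers: $4. (They sum to $6.5.)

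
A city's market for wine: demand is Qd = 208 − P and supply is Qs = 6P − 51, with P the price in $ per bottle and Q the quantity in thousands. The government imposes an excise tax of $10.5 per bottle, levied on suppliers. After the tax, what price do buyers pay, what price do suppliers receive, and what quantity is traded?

Buyers pay $46; suppliers receive $35.5; quantity = 162.

Without the tax, 208 − P = 6P − 51 gives 7P = 259, so P* = $37 and Q* = 171.
With the tax collected from suppliers, supply shifts: Qs = 6(P − 10.5) − 51.
Solving gives Q = 162 with buyers paying $46 and suppliers receiving $35.5 (the $10.5 wedge).
The less price-elastic side of the market bears the larger share of a per-unit tax.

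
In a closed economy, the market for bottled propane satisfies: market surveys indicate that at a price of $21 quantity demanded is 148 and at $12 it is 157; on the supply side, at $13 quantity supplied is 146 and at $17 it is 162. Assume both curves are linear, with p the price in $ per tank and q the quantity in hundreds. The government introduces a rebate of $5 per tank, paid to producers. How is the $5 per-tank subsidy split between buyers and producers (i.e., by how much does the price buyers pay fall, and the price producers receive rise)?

Buyers gain $4 per tank; producers gain $1 per tank.

Demand slope: (157 − 148)/(12 − 21) = -1, so qd = 169 − p.
Supply slope: (162 − 146)/(17 − 13) = 4, so qs = 4p + 94.
Without the subsidy, 169 − p = 4p + 94 gives 5p = 75, so p* = $15 and q* = 154.
With a per-unit subsidy paid to producers, each receives p + 5 per unit sold, so supply becomes qs = 4(p + 5) + 94.
New equilibrium: buyers pay $11, producers receive $16, q = 158. (Wedge: pb − ps = −5.)
Gain to buyers: $4; to producers: $1. (They sum to $5.)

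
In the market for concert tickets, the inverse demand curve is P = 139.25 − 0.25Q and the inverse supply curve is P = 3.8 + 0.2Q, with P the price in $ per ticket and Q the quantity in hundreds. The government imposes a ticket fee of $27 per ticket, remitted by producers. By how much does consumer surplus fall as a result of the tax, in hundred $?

Rewrite in direct form: Qd = 557 − 4P and Qs = 5P − 19.
Before the tax: set 557 − 4P = 5P − 19 → P* = $64, Q* = 301.
With the tax collected from producers, supply shifts: Qs = 5(P − 27) − 19.
Solving gives Q = 241 with consumers paying $79 and producers receiving $52 (the $27 wedge).
ΔCS is the trapezoid between Q = 241 and Q = 301 of height $15: ½ · (301 + 241) · 15 = $4065.

Consumer surplus falls by $4065 hundred.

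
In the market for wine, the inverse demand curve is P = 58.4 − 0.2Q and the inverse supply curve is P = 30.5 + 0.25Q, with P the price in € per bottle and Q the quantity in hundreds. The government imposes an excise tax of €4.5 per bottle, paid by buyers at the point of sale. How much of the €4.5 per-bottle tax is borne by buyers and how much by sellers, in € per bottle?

Inverting to Q(P) form: Qd = 292 − 5P; Qs = 4P − 122.
Without the tax, 292 − 5P = 4P − 122 gives 9P = 414, so P* = €46 and Q* = 62.
With the tax collected from buyers, demand (in seller-price terms) shifts: Qd = 292 − 5(P + 4.5).
Solving gives Q = 52 with buyers paying €48 and sellers receiving €43.5 (the €4.5 wedge).
Burden on buyers: €2; on sellers: €2.5. (They sum to €4.5.)

Buyers bear €2 per bottle; sellers bear €2.5 per bottle.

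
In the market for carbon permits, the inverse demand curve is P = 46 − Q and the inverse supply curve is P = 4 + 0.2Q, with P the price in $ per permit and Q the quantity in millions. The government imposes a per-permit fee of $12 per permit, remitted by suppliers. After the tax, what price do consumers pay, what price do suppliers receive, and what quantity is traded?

Consumers pay $21; suppliers receive $9; quantity = 25.

Rewrite in direct form: Qd = 46 − P and Qs = 5P − 20.
Before the tax: set 46 − P = 5P − 20 → P* = $11, Q* = 35.
With the tax collected from suppliers, supply shifts: Qs = 5(P − 12) − 20.
New equilibrium: consumers pay $21, suppliers receive $9, Q = 25. (Wedge: Pb − Ps = 12.)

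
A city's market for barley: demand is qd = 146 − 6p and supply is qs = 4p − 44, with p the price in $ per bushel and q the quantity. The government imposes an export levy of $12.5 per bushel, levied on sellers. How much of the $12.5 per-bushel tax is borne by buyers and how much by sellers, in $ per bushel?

Buyers bear $5 per bushel; sellers bear $7.5 per bushel.

Without the tax, 146 − 6p = 4p − 44 gives 10p = 190, so p* = $19 and q* = 32.
With the tax collected from sellers, supply shifts: qs = 4(p − 12.5) − 44.
Solving gives q = 2 with buyers paying $24 and sellers receiving $11.5 (the $12.5 wedge).
Burden on buyers: $5; on sellers: $7.5. (They sum to $12.5.)
The less price-elastic side of the market bears the larger share of a per-unit tax.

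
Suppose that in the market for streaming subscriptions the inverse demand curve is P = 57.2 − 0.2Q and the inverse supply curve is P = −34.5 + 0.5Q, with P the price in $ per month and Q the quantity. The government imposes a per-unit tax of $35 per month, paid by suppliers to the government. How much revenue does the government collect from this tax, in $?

Tax revenue = $2835.

Inverting to Q(P) form: Qd = 286 − 5P; Qs = 2P + 69.
Without the tax, 286 − 5P = 2P + 69 gives 7P = 217, so P* = $31 and Q* = 131.
With the tax collected from suppliers, supply shifts: Qs = 2(P − 35) + 69.
New equilibrium: consumers pay $41, suppliers receive $6, Q = 81. (Wedge: Pb − Ps = 35.)
Revenue = t · Q = 35 · 81 = $2835.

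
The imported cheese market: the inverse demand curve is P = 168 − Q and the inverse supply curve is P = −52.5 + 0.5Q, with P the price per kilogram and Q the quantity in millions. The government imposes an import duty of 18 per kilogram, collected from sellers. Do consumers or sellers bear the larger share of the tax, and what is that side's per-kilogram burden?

Inverting to Q(P) form: Qd = 168 − P; Qs = 2P + 105.
Before the tax: set 168 − P = 2P + 105 → P* = 21, Q* = 147.
With the tax collected from sellers, supply shifts: Qs = 2(P − 18) + 105.
Solving gives Q = 135 with consumers paying 33 and sellers receiving 15 (the 18 wedge).
Per-kilogram burden: consumers 12, sellers 6.
Consumers take the larger share because demand is less price-elastic here (demand slope 1 vs supply slope 2).
The less price-elastic side of the market bears the larger share of a per-unit tax.

Consumers bear the larger share: 12 per kilogram.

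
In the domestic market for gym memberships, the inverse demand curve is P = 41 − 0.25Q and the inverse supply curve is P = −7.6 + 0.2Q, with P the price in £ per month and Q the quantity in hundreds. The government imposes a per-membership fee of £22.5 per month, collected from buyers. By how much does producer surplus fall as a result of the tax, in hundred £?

Producer surplus falls by £830 hundred.

Inverting to Q(P) form: Qd = 164 − 4P; Qs = 5P + 38.
Without the tax, 164 − 4P = 5P + 38 gives 9P = 126, so P* = £14 and Q* = 108.
With the tax collected from buyers, demand (in seller-price terms) shifts: Qd = 164 − 4(P + 22.5).
New equilibrium: buyers pay £26.5, sellers receive £4, Q = 58. (Wedge: Pb − Ps = 22.5.)
ΔPS is the trapezoid between Q = 58 and Q = 108 of height £10: ½ · (108 + 58) · 10 = £830.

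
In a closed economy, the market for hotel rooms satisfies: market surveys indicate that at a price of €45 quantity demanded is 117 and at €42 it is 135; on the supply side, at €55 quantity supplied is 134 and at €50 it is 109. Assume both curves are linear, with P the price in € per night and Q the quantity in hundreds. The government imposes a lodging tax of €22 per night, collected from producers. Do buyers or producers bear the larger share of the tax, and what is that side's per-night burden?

Producers bear the larger share: €12 per night.

Demand slope: (135 − 117)/(42 − 45) = -6, so Qd = 387 − 6P.
Supply slope: (109 − 134)/(50 − 55) = 5, so Qs = 5P − 141.
Without the tax, 387 − 6P = 5P − 141 gives 11P = 528, so P* = €48 and Q* = 99.
With the tax collected from producers, supply shifts: Qs = 5(P − 22) − 141.
Solving gives Q = 39 with buyers paying €58 and producers receiving €36 (the €22 wedge).
Per-night burden: buyers €10, producers €12.
Producers take the larger share because supply is less price-elastic here (demand slope 6 vs supply slope 5).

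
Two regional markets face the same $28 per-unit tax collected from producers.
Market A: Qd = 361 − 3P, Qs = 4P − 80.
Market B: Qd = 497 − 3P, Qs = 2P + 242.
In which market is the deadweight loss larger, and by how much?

Market A, by $201.6.

Market A: pre-tax P* = $63, Q* = 172; post-tax Q = 124; deadweight loss = $672.
Market B: pre-tax P* = $51, Q* = 344; post-tax Q = 310.4; deadweight loss = $470.4.
Difference: $672 vs $470.4 → market A is larger by $201.6.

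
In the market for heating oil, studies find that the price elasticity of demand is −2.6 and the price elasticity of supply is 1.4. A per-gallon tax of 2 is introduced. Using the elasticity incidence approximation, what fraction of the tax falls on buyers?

Buyers' share ≈ 0.35.

Incidence ratio: buyers' share ≈ εs / (εs + |εd|) = 1.4 / (1.4 + 2.6) = 0.35.
Supply is the less elastic side, so buyers bear the smaller share.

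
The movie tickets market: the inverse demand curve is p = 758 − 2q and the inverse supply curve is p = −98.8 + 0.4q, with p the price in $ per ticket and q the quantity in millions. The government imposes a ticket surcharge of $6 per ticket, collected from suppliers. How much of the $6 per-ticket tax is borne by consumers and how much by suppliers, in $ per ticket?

Inverting to q(p) form: qd = 379 − 0.5p; qs = 2.5p + 247.
Before the tax: set 379 − 0.5p = 2.5p + 247 → p* = $44, q* = 357.
With the tax collected from suppliers, supply shifts: qs = 2.5(p − 6) + 247.
New equilibrium: consumers pay $49, suppliers receive $43, q = 354.5. (Wedge: pb − ps = 6.)
Burden on consumers: $5; on suppliers: $1. (They sum to $6.)
The less price-elastic side of the market bears the larger share of a per-unit tax.

Consumers bear $5 per ticket; suppliers bear $1 per ticket.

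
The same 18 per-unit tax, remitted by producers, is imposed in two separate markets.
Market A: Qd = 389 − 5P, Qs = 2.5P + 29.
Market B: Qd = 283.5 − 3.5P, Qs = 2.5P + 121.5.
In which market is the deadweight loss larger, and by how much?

Market A, by 33.75.

Market A: pre-tax P* = 48, Q* = 149; post-tax Q = 119; deadweight loss = 270.
Market B: pre-tax P* = 27, Q* = 189; post-tax Q = 162.75; deadweight loss = 236.25.
Difference: 270 vs 236.25 → market A is larger by 33.75.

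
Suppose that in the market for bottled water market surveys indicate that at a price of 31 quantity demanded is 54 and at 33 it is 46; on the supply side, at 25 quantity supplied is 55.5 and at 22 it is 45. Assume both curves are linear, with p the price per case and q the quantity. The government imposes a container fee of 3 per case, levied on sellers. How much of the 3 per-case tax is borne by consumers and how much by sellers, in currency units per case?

Demand slope: (46 − 54)/(33 − 31) = -4, so qd = 178 − 4p.
Supply slope: (45 − 55.5)/(22 − 25) = 3.5, so qs = 3.5p − 32.
Before the tax: set 178 − 4p = 3.5p − 32 → p* = 28, q* = 66.
With the tax collected from sellers, supply shifts: qs = 3.5(p − 3) − 32.
New equilibrium: consumers pay 29.4, sellers receive 26.4, q = 60.4. (Wedge: pb − ps = 3.)
Burden on consumers: 1.4; on sellers: 1.6. (They sum to 3.)
The less price-elastic side of the market bears the larger share of a per-unit tax.

Consumers bear 1.4 per case; sellers bear 1.6 per case.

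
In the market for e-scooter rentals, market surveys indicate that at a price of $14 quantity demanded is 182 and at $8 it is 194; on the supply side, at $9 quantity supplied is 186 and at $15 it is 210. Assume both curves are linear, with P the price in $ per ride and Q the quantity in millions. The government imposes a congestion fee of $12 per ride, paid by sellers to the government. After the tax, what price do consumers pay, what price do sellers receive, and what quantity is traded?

Demand slope: (194 − 182)/(8 − 14) = -2, so Qd = 210 − 2P.
Supply slope: (210 − 186)/(15 − 9) = 4, so Qs = 4P + 150.
Before the tax: set 210 − 2P = 4P + 150 → P* = $10, Q* = 190.
With the tax collected from sellers, supply shifts: Qs = 4(P − 12) + 150.
Solving gives Q = 174 with consumers paying $18 and sellers receiving $6 (the $12 wedge).

Consumers pay $18; sellers receive $6; quantity = 174.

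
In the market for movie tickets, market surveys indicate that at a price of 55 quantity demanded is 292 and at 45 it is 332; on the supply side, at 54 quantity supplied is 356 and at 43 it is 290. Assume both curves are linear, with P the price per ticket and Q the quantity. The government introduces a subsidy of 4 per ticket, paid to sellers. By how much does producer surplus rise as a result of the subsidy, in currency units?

Producer surplus rises by 519.68.

Demand slope: (332 − 292)/(45 − 55) = -4, so Qd = 512 − 4P.
Supply slope: (290 − 356)/(43 − 54) = 6, so Qs = 6P + 32.
Before the subsidy: set 512 − 4P = 6P + 32 → P* = 48, Q* = 320.
With a per-unit subsidy paid to sellers, each receives P + 4 per unit sold, so supply becomes Qs = 6(P + 4) + 32.
New equilibrium: consumers pay 45.6, sellers receive 49.6, Q = 329.6. (Wedge: Pb − Ps = −4.)
ΔPS is the trapezoid between Q = 329.6 and Q = 320 of height 1.6: ½ · (320 + 329.6) · 1.6 = 519.68.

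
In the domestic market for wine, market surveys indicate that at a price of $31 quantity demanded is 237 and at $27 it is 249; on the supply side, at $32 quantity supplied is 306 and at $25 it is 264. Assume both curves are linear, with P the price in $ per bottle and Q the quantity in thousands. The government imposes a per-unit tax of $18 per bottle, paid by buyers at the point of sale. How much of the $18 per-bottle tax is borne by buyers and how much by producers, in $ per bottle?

Demand slope: (249 − 237)/(27 − 31) = -3, so Qd = 330 − 3P.
Supply slope: (264 − 306)/(25 − 32) = 6, so Qs = 6P + 114.
Before the tax: set 330 − 3P = 6P + 114 → P* = $24, Q* = 258.
With the tax collected from buyers, demand (in seller-price terms) shifts: Qd = 330 − 3(P + 18).
New equilibrium: buyers pay $36, producers receive $18, Q = 222. (Wedge: Pb − Ps = 18.)
Burden on buyers: $12; on producers: $6. (They sum to $18.)
The less price-elastic side of the market bears the larger share of a per-unit tax.

Buyers bear $12 per bottle; producers bear $6 per bottle.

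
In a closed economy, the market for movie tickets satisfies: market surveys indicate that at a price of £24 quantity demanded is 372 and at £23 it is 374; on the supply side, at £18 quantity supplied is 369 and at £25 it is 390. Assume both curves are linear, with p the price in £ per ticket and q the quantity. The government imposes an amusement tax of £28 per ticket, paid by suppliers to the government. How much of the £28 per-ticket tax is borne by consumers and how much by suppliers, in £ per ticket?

Consumers bear £16.8 per ticket; suppliers bear £11.2 per ticket.

Demand slope: (374 − 372)/(23 − 24) = -2, so qd = 420 − 2p.
Supply slope: (390 − 369)/(25 − 18) = 3, so qs = 3p + 315.
Without the tax, 420 − 2p = 3p + 315 gives 5p = 105, so p* = £21 and q* = 378.
With the tax collected from suppliers, supply shifts: qs = 3(p − 28) + 315.
New equilibrium: consumers pay £37.8, suppliers receive £9.8, q = 344.4. (Wedge: pb − ps = 28.)
Burden on consumers: £16.8; on suppliers: £11.2. (They sum to £28.)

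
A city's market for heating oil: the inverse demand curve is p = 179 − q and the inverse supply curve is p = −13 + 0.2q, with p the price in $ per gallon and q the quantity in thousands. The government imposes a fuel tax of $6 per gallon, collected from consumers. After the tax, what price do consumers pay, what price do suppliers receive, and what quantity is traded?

Inverting to q(p) form: qd = 179 − p; qs = 5p + 65.
Before the tax: set 179 − p = 5p + 65 → p* = $19, q* = 160.
With the tax collected from consumers, demand (in seller-price terms) shifts: qd = 179 − (p + 6).
New equilibrium: consumers pay $24, suppliers receive $18, q = 155. (Wedge: pb − ps = 6.)

Consumers pay $24; suppliers receive $18; quantity = 155.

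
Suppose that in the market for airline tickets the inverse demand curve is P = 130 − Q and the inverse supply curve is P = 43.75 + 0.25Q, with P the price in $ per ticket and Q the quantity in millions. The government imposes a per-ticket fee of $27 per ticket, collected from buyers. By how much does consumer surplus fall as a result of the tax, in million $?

Consumer surplus falls by $1257.12 million.

Inverting to Q(P) form: Qd = 130 − P; Qs = 4P − 175.
Before the tax: set 130 − P = 4P − 175 → P* = $61, Q* = 69.
With the tax collected from buyers, demand (in seller-price terms) shifts: Qd = 130 − (P + 27).
Solving gives Q = 47.4 with buyers paying $82.6 and sellers receiving $55.6 (the $27 wedge).
ΔCS is the trapezoid between Q = 47.4 and Q = 69 of height $21.6: ½ · (69 + 47.4) · 21.6 = $1257.12.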